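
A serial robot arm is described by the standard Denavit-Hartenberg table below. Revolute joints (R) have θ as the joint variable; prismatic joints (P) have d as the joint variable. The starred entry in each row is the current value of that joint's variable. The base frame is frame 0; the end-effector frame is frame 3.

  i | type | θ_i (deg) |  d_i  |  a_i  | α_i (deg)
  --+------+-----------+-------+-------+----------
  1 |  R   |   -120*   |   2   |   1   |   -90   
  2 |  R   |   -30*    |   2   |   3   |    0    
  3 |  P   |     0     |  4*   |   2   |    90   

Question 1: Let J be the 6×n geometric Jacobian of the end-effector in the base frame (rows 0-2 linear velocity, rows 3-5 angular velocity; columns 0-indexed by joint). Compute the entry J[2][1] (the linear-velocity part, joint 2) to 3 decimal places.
-4.330

axis z_1 = (0.8660,-0.5000,0.0000); lever o_n−o_1 = (3.0311,-6.7500,2.5000)
cross product → J_v[:, 1] = (-1.2500,-2.1651,-4.3301)
J_ω[:, 1] = z_1
entry J[2][1] = -4.3301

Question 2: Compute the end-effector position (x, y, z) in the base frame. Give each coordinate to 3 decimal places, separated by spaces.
after link 1: o_1 = (-0.5000, -0.8660, 2.0000)
after link 2: o_2 = (-0.0670, -4.1160, 3.5000)
after link 3: o_3 = (2.5311, -7.6160, 4.5000)

2.531 -7.616 4.500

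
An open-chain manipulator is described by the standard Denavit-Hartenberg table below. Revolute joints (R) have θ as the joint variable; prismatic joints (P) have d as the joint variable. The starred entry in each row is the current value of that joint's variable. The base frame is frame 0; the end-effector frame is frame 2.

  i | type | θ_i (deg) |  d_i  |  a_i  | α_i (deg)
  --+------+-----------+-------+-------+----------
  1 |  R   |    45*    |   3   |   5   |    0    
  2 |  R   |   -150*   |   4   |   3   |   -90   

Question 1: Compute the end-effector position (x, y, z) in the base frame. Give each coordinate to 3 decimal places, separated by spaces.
after link 1: o_1 = (3.5355, 3.5355, 3.0000)
after link 2: o_2 = (2.7591, 0.6378, 7.0000)

2.759 0.638 7.000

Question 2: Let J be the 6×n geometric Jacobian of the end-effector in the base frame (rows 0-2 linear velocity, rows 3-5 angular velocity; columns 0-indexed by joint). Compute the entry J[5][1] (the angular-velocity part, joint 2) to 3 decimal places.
axis z_1 = (0.0000,0.0000,1.0000); lever o_n−o_1 = (-0.7765,-2.8978,4.0000)
cross product → J_v[:, 1] = (2.8978,-0.7765,0.0000)
J_ω[:, 1] = z_1
entry J[5][1] = 1.0000

1.000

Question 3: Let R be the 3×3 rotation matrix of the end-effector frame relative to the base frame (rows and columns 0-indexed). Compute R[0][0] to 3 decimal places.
-0.259

End-effector x-axis (col 0 of R) = (-0.2588,-0.9659,0.0000)
R[0][0] = -0.2588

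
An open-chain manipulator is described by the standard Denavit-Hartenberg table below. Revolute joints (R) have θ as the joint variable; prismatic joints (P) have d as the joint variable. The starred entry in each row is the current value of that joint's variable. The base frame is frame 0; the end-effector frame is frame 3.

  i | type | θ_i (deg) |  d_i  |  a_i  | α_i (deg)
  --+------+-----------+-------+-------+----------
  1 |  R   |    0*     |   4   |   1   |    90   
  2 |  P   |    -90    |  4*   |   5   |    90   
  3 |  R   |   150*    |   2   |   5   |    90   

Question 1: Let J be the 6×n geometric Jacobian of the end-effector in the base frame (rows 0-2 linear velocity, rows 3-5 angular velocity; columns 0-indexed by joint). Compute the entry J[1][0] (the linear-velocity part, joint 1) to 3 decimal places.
axis z_0 = ẑ; lever o_n−o_0 = (-1.0000,-6.5000,3.3301)
cross product → J_v[:, 0] = (6.5000,-1.0000,0.0000)
J_ω[:, 0] = z_0
entry J[1][0] = -1.0000

-1.000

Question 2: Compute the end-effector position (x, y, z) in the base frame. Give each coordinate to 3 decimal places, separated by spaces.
after link 1: o_1 = (1.0000, 0.0000, 4.0000)
after link 2: o_2 = (1.0000, -4.0000, -1.0000)
after link 3: o_3 = (-1.0000, -6.5000, 3.3301)

-1.000 -6.500 3.330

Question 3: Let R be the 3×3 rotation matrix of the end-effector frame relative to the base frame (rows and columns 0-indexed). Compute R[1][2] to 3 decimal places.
-0.866

End-effector z-axis (col 2 of R) = (0.0000,-0.8660,-0.5000)
R[1][2] = -0.8660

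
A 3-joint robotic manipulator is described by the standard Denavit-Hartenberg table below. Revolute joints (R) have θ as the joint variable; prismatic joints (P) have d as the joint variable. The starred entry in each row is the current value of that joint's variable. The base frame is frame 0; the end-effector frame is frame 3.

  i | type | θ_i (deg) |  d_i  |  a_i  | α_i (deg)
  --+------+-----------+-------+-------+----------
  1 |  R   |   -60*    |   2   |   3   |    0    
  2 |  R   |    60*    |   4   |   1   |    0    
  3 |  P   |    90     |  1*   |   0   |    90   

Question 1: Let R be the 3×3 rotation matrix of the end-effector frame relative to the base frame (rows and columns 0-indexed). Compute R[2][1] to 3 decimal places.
1.000

End-effector y-axis (col 1 of R) = (-0.0000,0.0000,1.0000)
R[2][1] = 1.0000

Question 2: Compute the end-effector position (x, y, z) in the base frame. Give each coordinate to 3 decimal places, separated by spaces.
after link 1: o_1 = (1.5000, -2.5981, 2.0000)
after link 2: o_2 = (2.5000, -2.5981, 6.0000)
after link 3: o_3 = (2.5000, -2.5981, 7.0000)

2.500 -2.598 7.000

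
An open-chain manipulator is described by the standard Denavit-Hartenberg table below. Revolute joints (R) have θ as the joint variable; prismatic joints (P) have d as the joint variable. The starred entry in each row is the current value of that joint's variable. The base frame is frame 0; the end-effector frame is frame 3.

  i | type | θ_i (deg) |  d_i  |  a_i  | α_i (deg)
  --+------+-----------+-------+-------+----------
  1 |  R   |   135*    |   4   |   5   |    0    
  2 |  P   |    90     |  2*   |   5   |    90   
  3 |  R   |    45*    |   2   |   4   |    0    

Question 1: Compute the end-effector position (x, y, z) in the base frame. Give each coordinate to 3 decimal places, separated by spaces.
after link 1: o_1 = (-3.5355, 3.5355, 4.0000)
after link 2: o_2 = (-7.0711, 0.0000, 6.0000)
after link 3: o_3 = (-10.4853, -0.5858, 8.8284)

-10.485 -0.586 8.828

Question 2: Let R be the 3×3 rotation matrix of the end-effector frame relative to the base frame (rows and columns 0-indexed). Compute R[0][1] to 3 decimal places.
0.500

End-effector y-axis (col 1 of R) = (0.5000,0.5000,0.7071)
R[0][1] = 0.5000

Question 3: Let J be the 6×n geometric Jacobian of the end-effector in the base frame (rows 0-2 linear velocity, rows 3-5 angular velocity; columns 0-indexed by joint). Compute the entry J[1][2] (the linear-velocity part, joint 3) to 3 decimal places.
axis z_2 = (-0.7071,0.7071,0.0000); lever o_n−o_2 = (-3.4142,-0.5858,2.8284)
cross product → J_v[:, 2] = (2.0000,2.0000,2.8284)
J_ω[:, 2] = z_2
entry J[1][2] = 2.0000

2.000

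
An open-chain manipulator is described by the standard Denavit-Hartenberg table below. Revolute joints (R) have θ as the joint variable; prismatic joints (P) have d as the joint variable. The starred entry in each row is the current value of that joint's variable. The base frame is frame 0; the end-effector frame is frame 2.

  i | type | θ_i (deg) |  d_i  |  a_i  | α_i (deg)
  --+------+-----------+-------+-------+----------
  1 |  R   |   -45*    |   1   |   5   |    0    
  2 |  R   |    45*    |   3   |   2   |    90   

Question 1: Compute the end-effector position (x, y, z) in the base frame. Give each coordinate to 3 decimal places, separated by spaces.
5.536 -3.536 4.000

after link 1: o_1 = (3.5355, -3.5355, 1.0000)
after link 2: o_2 = (5.5355, -3.5355, 4.0000)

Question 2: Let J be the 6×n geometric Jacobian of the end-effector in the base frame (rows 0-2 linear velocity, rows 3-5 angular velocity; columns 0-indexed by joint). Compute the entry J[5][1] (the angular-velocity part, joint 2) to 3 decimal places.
axis z_1 = (0.0000,0.0000,1.0000); lever o_n−o_1 = (2.0000,0.0000,3.0000)
cross product → J_v[:, 1] = (0.0000,2.0000,0.0000)
J_ω[:, 1] = z_1
entry J[5][1] = 1.0000

1.000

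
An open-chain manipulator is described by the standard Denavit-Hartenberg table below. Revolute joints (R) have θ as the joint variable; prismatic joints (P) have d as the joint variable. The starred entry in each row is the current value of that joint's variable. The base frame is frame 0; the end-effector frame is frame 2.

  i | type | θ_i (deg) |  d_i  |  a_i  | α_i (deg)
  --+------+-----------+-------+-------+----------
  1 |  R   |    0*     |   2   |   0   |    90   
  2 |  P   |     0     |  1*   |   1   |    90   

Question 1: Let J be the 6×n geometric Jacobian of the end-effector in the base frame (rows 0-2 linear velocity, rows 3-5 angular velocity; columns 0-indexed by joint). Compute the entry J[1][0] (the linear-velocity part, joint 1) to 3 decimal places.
1.000

axis z_0 = ẑ; lever o_n−o_0 = (1.0000,-1.0000,2.0000)
cross product → J_v[:, 0] = (1.0000,1.0000,-0.0000)
J_ω[:, 0] = z_0
entry J[1][0] = 1.0000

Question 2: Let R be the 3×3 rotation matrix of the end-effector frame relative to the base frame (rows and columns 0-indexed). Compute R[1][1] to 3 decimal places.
-1.000

End-effector y-axis (col 1 of R) = (0.0000,-1.0000,0.0000)
R[1][1] = -1.0000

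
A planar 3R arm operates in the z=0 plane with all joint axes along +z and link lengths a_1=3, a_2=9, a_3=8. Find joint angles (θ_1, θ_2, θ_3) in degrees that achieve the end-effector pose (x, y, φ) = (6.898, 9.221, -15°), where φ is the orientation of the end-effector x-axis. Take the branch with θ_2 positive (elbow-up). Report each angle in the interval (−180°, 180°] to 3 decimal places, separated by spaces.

60.004 44.995 -119.999

wrist centre = target − a_3·(cos φ, sin φ) = (-0.8294, 11.2916)
cos θ_2 = (128.1871−3²−9²)/(2·3·9) = 0.7072; θ_2 = 44.9950° (elbow-up)
β = atan2(11.2916,-0.8294) = 94.2010°; ψ = atan2(6.3634,9.3645) = 34.1970°
θ_1 = β − ψ = 60.0040°
θ_3 = φ − θ_1 − θ_2 = -119.9990° (wrapped to (-180°,180°])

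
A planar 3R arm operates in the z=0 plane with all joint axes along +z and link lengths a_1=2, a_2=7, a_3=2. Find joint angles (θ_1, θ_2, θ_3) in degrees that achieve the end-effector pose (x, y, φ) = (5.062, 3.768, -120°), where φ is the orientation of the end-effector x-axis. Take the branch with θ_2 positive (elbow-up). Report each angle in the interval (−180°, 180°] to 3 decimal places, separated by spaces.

wrist centre = target − a_3·(cos φ, sin φ) = (6.0620, 5.5001)
cos θ_2 = (66.9984−2²−7²)/(2·2·7) = 0.4999; θ_2 = 60.0038° (elbow-up)
β = atan2(5.5001,6.0620) = 42.2174°; ψ = atan2(6.0624,5.4996) = 47.7868°
θ_1 = β − ψ = -5.5694°
θ_3 = φ − θ_1 − θ_2 = -174.4344° (wrapped to (-180°,180°])

-5.569 60.004 -174.434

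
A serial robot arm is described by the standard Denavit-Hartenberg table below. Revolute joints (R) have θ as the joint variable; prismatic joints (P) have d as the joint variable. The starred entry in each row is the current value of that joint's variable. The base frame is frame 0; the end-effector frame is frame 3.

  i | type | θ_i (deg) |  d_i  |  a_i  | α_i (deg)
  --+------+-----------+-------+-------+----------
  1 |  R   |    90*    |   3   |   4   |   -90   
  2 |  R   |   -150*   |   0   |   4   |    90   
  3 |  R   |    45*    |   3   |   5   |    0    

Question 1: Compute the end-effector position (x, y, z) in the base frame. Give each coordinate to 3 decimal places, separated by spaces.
after link 1: o_1 = (0.0000, 4.0000, 3.0000)
after link 2: o_2 = (0.0000, 0.5359, 5.0000)
after link 3: o_3 = (-3.5355, -4.0260, 4.1697)

-3.536 -4.026 4.170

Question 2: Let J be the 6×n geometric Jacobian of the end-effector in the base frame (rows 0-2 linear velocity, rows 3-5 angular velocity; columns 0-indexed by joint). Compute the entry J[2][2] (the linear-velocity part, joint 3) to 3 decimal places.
-1.768

axis z_2 = (-0.0000,-0.5000,-0.8660); lever o_n−o_2 = (-3.5355,-4.5619,-0.8303)
cross product → J_v[:, 2] = (-3.5355,3.0619,-1.7678)
J_ω[:, 2] = z_2
entry J[2][2] = -1.7678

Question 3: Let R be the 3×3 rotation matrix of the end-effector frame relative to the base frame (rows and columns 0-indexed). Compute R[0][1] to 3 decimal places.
-0.707

End-effector y-axis (col 1 of R) = (-0.7071,0.6124,-0.3536)
R[0][1] = -0.7071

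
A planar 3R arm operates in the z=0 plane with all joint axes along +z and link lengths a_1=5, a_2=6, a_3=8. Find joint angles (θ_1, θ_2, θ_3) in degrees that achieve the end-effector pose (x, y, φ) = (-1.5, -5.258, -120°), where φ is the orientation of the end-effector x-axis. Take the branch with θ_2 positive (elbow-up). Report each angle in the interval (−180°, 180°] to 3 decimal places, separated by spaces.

wrist centre = target − a_3·(cos φ, sin φ) = (2.5000, 1.6702)
cos θ_2 = (9.0396−5²−6²)/(2·5·6) = -0.8660; θ_2 = 149.9979° (elbow-up)
β = atan2(1.6702,2.5000) = 33.7461°; ψ = atan2(3.0002,-0.1960) = 93.7386°
θ_1 = β − ψ = -59.9924°
θ_3 = φ − θ_1 − θ_2 = 149.9945° (wrapped to (-180°,180°])

-59.992 149.998 149.995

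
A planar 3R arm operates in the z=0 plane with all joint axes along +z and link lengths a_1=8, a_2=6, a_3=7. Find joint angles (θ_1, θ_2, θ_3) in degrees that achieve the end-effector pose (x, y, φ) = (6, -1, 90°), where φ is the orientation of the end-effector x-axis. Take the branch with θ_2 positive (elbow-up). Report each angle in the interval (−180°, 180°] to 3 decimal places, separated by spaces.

-90.000 90.000 90.000

wrist centre = target − a_3·(cos φ, sin φ) = (6.0000, -8.0000)
cos θ_2 = (100.0000−8²−6²)/(2·8·6) = 0.0000; θ_2 = 90.0000° (elbow-up)
β = atan2(-8.0000,6.0000) = -53.1301°; ψ = atan2(6.0000,8.0000) = 36.8699°
θ_1 = β − ψ = -90.0000°
θ_3 = φ − θ_1 − θ_2 = 90.0000° (wrapped to (-180°,180°])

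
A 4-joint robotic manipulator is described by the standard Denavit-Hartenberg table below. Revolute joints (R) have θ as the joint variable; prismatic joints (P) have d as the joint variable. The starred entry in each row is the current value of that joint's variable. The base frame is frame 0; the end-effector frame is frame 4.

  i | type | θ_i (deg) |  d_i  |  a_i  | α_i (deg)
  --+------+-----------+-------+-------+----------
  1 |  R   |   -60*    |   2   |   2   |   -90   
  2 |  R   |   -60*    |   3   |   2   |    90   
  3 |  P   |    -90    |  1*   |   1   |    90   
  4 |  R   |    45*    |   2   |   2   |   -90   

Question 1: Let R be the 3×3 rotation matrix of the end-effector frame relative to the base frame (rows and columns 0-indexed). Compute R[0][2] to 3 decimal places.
End-effector z-axis (col 2 of R) = (0.3062,0.8839,0.3536)
R[0][2] = 0.3062

0.306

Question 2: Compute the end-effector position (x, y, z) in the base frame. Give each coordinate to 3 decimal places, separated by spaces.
0.462 0.372 3.207

after link 1: o_1 = (1.0000, -1.7321, 2.0000)
after link 2: o_2 = (4.0981, -1.0981, 3.7321)
after link 3: o_3 = (2.7990, -0.8481, 4.2321)
after link 4: o_4 = (0.4619, 0.3715, 3.2071)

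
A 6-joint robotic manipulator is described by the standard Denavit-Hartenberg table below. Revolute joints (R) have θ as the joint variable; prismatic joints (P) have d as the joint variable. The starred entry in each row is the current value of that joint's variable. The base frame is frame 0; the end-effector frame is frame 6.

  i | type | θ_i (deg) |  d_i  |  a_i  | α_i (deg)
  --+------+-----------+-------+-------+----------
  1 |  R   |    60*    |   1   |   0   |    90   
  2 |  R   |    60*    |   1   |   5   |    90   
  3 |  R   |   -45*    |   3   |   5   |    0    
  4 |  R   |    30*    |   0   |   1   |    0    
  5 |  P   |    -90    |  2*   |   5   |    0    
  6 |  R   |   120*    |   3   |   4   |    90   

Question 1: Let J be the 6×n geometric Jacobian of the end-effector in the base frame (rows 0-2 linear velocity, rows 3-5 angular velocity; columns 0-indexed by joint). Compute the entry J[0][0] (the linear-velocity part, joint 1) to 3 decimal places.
-14.521

axis z_0 = ẑ; lever o_n−o_0 = (0.7759,14.5213,7.4539)
cross product → J_v[:, 0] = (-14.5213,0.7759,0.0000)
J_ω[:, 0] = z_0
entry J[0][0] = -14.5213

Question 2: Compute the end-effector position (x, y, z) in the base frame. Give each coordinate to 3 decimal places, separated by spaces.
after link 1: o_1 = (0.0000, 0.0000, 1.0000)
after link 2: o_2 = (2.1160, 1.6651, 5.3301)
after link 3: o_3 = (1.2371, 7.2138, 6.8920)
after link 4: o_4 = (1.2544, 7.7614, 7.7285)
after link 5: o_5 = (-2.3857, 11.1159, 5.6078)
after link 6: o_6 = (0.7759, 14.5213, 7.4539)

0.776 14.521 7.454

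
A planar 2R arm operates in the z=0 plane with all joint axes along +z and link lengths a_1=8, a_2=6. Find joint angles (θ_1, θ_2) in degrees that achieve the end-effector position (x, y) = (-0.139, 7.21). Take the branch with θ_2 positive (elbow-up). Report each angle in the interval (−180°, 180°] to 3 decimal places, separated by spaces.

45.003 119.998

cos θ_2 = (52.0034−8²−6²)/(2·8·6) = -0.5000; θ_2 = 119.9976° (elbow-up)
β = atan2(7.2100,-0.1390) = 91.1045°; ψ = atan2(5.1963,5.0002) = 46.1016°
θ_1 = β − ψ = 45.0029°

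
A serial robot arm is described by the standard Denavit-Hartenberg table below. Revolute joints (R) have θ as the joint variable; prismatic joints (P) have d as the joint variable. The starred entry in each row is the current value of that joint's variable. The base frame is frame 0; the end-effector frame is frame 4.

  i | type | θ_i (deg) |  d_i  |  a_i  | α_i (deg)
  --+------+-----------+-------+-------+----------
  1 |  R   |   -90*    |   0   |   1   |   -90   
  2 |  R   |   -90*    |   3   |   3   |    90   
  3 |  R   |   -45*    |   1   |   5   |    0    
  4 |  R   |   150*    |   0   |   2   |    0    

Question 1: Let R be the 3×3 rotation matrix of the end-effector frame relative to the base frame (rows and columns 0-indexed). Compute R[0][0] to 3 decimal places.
0.966

End-effector x-axis (col 0 of R) = (0.9659,0.0000,-0.2588)
R[0][0] = 0.9659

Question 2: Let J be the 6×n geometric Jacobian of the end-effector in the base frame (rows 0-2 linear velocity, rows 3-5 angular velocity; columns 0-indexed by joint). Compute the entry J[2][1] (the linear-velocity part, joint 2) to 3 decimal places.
axis z_1 = (1.0000,0.0000,0.0000); lever o_n−o_1 = (1.3963,1.0000,6.0179)
cross product → J_v[:, 1] = (0.0000,-6.0179,1.0000)
J_ω[:, 1] = z_1
entry J[2][1] = 1.0000

1.000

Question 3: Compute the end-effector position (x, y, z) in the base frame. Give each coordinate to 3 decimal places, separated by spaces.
after link 1: o_1 = (0.0000, -1.0000, 0.0000)
after link 2: o_2 = (3.0000, -1.0000, 3.0000)
after link 3: o_3 = (-0.5355, -0.0000, 6.5355)
after link 4: o_4 = (1.3963, -0.0000, 6.0179)

1.396 -0.000 6.018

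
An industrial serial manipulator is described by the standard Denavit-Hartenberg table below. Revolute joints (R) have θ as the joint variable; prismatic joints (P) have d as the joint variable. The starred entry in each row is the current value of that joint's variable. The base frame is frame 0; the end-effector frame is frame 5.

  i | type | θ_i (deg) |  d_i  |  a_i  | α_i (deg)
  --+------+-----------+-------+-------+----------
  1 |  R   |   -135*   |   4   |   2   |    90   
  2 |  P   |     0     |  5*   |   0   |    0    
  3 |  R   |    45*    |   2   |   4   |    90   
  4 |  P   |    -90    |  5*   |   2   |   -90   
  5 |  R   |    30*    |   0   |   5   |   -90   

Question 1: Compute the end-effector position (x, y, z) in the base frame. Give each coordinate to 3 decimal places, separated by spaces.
after link 1: o_1 = (-1.4142, -1.4142, 4.0000)
after link 2: o_2 = (-4.9497, 2.1213, 4.0000)
after link 3: o_3 = (-8.3640, 1.5355, 6.8284)
after link 4: o_4 = (-9.4497, -2.3787, 3.2929)
after link 5: o_5 = (-5.1379, -4.1905, 5.0607)

-5.138 -4.191 5.061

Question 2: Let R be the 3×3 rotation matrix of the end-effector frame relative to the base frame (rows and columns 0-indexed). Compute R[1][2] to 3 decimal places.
End-effector z-axis (col 2 of R) = (0.0795,0.7866,0.6124)
R[1][2] = 0.7866

0.787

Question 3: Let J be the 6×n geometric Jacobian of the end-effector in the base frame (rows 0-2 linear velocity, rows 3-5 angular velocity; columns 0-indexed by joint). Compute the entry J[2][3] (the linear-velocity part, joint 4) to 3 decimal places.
-0.707

prismatic axis z_3 = (-0.5000,-0.5000,-0.7071)
J_v[:, 3] = z_3; J_ω[:, 3] = (0,0,0)
entry J[2][3] = -0.7071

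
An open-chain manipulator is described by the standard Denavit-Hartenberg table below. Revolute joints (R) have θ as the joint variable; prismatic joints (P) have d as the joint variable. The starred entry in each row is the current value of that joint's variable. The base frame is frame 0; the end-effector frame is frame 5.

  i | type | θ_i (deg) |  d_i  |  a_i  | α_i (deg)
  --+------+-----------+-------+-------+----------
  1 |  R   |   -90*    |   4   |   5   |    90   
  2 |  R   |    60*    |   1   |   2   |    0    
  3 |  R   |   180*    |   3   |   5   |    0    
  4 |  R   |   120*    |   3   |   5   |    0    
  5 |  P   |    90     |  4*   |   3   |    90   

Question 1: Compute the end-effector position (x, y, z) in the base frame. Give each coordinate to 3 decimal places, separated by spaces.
after link 1: o_1 = (0.0000, -5.0000, 4.0000)
after link 2: o_2 = (-1.0000, -6.0000, 5.7321)
after link 3: o_3 = (-4.0000, -3.5000, 1.4019)
after link 4: o_4 = (-7.0000, -8.5000, 1.4019)
after link 5: o_5 = (-11.0000, -8.5000, 4.4019)

-11.000 -8.500 4.402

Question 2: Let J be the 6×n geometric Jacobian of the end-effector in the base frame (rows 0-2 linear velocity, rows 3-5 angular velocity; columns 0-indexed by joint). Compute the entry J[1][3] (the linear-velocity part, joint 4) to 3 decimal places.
3.000

axis z_3 = (-1.0000,-0.0000,0.0000); lever o_n−o_3 = (-7.0000,-5.0000,3.0000)
cross product → J_v[:, 3] = (0.0000,3.0000,5.0000)
J_ω[:, 3] = z_3
entry J[1][3] = 3.0000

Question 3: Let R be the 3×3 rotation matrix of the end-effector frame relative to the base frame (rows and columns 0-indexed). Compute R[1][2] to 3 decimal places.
-1.000

End-effector z-axis (col 2 of R) = (-0.0000,-1.0000,-0.0000)
R[1][2] = -1.0000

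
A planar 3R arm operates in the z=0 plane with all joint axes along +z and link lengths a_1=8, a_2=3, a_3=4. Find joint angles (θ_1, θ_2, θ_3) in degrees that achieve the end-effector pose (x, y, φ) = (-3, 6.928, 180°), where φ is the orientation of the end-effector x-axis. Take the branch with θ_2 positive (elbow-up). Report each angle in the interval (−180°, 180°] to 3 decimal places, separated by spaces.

60.000 120.004 -0.004

wrist centre = target − a_3·(cos φ, sin φ) = (1.0000, 6.9280)
cos θ_2 = (48.9972−8²−3²)/(2·8·3) = -0.5001; θ_2 = 120.0039° (elbow-up)
β = atan2(6.9280,1.0000) = 81.7866°; ψ = atan2(2.5980,6.4998) = 21.7866°
θ_1 = β − ψ = 60.0000°
θ_3 = φ − θ_1 − θ_2 = -0.0039° (wrapped to (-180°,180°])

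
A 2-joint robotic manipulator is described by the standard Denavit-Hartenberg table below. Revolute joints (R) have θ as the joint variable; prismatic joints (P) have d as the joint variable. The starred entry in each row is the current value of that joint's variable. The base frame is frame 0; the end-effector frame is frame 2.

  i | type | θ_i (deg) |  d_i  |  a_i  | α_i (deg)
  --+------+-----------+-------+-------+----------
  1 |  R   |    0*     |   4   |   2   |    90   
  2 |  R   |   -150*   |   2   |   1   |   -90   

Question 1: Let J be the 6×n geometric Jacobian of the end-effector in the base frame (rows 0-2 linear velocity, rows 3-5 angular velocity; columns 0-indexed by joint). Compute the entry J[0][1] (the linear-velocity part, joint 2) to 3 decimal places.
axis z_1 = (0.0000,-1.0000,0.0000); lever o_n−o_1 = (-0.8660,-2.0000,-0.5000)
cross product → J_v[:, 1] = (0.5000,-0.0000,-0.8660)
J_ω[:, 1] = z_1
entry J[0][1] = 0.5000

0.500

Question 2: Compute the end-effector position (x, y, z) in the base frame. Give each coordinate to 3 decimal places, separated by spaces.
after link 1: o_1 = (2.0000, 0.0000, 4.0000)
after link 2: o_2 = (1.1340, -2.0000, 3.5000)

1.134 -2.000 3.500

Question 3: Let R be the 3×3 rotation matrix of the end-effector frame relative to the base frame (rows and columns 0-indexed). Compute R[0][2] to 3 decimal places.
End-effector z-axis (col 2 of R) = (0.5000,-0.0000,-0.8660)
R[0][2] = 0.5000

0.500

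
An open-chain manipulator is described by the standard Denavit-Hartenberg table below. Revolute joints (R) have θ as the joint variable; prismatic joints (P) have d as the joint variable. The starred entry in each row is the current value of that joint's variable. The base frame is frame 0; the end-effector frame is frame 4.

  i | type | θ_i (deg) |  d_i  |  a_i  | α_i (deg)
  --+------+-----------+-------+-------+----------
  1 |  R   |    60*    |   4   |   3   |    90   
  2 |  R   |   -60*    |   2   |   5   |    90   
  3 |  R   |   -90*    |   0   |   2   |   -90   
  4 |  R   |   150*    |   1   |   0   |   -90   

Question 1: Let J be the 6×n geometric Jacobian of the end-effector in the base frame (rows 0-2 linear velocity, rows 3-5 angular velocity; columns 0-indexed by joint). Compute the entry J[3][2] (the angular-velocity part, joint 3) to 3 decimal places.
-0.433

axis z_2 = (-0.4330,-0.7500,-0.5000); lever o_n−o_2 = (-1.4821,1.4330,-0.8660)
cross product → J_v[:, 2] = (1.3660,0.3660,-1.7321)
J_ω[:, 2] = z_2
entry J[3][2] = -0.4330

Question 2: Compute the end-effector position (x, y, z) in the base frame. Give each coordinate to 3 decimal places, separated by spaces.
3.000 5.196 -1.196

after link 1: o_1 = (1.5000, 2.5981, 4.0000)
after link 2: o_2 = (4.4821, 3.7631, -0.3301)
after link 3: o_3 = (2.7500, 4.7631, -0.3301)
after link 4: o_4 = (3.0000, 5.1962, -1.1962)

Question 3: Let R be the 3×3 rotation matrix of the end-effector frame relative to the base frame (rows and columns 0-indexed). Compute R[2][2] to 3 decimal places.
End-effector z-axis (col 2 of R) = (0.0580,-0.8995,-0.4330)
R[2][2] = -0.4330

-0.433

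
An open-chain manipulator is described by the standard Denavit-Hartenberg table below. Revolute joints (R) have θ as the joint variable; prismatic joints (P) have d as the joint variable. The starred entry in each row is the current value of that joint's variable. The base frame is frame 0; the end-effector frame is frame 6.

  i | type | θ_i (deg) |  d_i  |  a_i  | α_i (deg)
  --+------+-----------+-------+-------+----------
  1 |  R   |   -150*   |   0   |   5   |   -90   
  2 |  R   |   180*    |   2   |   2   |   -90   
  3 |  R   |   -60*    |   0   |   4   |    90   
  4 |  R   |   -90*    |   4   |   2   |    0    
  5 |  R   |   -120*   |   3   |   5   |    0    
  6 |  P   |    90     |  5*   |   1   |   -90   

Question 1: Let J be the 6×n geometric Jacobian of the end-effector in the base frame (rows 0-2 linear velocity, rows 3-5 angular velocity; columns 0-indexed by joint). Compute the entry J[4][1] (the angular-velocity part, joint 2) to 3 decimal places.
axis z_1 = (0.5000,-0.8660,0.0000); lever o_n−o_1 = (-3.9869,-10.7093,-0.3660)
cross product → J_v[:, 1] = (0.3170,0.1830,-8.8074)
J_ω[:, 1] = z_1
entry J[4][1] = -0.8660

-0.866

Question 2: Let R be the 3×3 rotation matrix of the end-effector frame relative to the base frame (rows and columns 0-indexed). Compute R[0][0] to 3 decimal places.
End-effector x-axis (col 0 of R) = (-0.4330,0.2500,-0.8660)
R[0][0] = -0.4330

-0.433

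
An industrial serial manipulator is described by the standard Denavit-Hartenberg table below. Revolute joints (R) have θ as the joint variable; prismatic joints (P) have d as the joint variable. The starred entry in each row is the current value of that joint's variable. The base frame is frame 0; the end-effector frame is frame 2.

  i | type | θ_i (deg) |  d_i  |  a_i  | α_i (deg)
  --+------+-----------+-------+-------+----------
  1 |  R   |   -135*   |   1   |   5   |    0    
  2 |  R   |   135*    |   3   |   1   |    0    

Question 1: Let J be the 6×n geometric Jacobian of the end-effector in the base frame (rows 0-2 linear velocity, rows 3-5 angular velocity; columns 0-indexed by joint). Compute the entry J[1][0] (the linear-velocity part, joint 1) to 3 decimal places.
axis z_0 = ẑ; lever o_n−o_0 = (-2.5355,-3.5355,4.0000)
cross product → J_v[:, 0] = (3.5355,-2.5355,0.0000)
J_ω[:, 0] = z_0
entry J[1][0] = -2.5355

-2.536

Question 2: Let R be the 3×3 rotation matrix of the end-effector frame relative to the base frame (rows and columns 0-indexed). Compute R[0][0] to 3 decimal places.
End-effector x-axis (col 0 of R) = (1.0000,0.0000,0.0000)
R[0][0] = 1.0000

1.000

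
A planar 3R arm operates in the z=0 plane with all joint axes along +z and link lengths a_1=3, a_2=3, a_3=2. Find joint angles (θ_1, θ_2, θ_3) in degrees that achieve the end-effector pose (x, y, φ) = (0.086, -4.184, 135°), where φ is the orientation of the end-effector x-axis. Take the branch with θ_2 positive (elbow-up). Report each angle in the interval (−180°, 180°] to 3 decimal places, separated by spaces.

-89.991 29.986 -164.995

wrist centre = target − a_3·(cos φ, sin φ) = (1.5002, -5.5982)
cos θ_2 = (33.5906−3²−3²)/(2·3·3) = 0.8661; θ_2 = 29.9861° (elbow-up)
β = atan2(-5.5982,1.5002) = -74.9983°; ψ = atan2(1.4994,5.5984) = 14.9931°
θ_1 = β − ψ = -89.9914°
θ_3 = φ − θ_1 − θ_2 = -164.9948° (wrapped to (-180°,180°])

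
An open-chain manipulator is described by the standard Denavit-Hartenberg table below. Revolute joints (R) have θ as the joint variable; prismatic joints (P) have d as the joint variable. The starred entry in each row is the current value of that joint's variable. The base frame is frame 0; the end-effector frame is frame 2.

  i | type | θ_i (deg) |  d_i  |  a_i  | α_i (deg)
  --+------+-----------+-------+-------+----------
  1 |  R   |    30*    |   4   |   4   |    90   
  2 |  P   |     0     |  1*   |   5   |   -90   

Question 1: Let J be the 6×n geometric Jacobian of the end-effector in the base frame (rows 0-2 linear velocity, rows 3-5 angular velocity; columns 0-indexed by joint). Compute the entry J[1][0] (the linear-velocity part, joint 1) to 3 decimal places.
axis z_0 = ẑ; lever o_n−o_0 = (8.2942,3.6340,4.0000)
cross product → J_v[:, 0] = (-3.6340,8.2942,0.0000)
J_ω[:, 0] = z_0
entry J[1][0] = 8.2942

8.294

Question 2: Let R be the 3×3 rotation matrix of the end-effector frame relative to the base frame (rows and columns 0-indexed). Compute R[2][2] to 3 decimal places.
1.000

End-effector z-axis (col 2 of R) = (0.0000,0.0000,1.0000)
R[2][2] = 1.0000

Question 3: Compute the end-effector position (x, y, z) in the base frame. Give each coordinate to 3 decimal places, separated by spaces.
8.294 3.634 4.000

after link 1: o_1 = (3.4641, 2.0000, 4.0000)
after link 2: o_2 = (8.2942, 3.6340, 4.0000)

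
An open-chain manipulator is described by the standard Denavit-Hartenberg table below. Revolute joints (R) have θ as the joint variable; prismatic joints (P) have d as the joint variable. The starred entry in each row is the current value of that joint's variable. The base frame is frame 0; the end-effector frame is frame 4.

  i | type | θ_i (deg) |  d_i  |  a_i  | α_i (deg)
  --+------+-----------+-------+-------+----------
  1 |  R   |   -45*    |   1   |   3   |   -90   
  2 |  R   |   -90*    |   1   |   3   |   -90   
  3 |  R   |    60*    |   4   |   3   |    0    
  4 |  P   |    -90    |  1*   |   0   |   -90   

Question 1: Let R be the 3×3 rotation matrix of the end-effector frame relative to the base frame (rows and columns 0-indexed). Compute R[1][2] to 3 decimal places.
End-effector z-axis (col 2 of R) = (-0.6124,-0.6124,0.5000)
R[1][2] = -0.6124

-0.612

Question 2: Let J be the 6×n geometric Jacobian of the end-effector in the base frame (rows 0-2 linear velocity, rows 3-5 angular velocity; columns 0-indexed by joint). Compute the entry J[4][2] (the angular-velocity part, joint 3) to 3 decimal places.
-0.707

axis z_2 = (0.7071,-0.7071,-0.0000); lever o_n−o_2 = (1.6984,-5.3727,1.5000)
cross product → J_v[:, 2] = (-1.0607,-1.0607,-2.5981)
J_ω[:, 2] = z_2
entry J[4][2] = -0.7071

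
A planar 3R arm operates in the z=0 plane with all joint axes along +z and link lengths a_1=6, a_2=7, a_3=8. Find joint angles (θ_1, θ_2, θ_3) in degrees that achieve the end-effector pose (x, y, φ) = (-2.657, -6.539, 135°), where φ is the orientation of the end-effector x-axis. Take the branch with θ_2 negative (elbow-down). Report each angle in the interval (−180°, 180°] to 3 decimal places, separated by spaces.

-59.994 -30.011 -134.995

wrist centre = target − a_3·(cos φ, sin φ) = (2.9999, -12.1959)
cos θ_2 = (157.7380−6²−7²)/(2·6·7) = 0.8659; θ_2 = -30.0111° (elbow-down)
β = atan2(-12.1959,2.9999) = -76.1811°; ψ = atan2(-3.5012,12.0615) = -16.1868°
θ_1 = β − ψ = -59.9943°
θ_3 = φ − θ_1 − θ_2 = -134.9946° (wrapped to (-180°,180°])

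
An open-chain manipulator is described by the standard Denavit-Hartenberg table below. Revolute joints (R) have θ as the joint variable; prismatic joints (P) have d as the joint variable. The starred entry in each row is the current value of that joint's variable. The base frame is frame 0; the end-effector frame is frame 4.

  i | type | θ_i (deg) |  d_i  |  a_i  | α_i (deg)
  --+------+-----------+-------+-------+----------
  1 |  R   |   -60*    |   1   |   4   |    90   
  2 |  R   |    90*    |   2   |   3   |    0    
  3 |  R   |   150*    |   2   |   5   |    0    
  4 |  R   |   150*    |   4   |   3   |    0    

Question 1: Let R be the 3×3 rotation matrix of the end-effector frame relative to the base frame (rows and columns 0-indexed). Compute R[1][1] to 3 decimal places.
End-effector y-axis (col 1 of R) = (-0.2500,0.4330,0.8660)
R[1][1] = 0.4330

0.433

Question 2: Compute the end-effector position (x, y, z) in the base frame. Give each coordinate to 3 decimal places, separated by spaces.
after link 1: o_1 = (2.0000, -3.4641, 1.0000)
after link 2: o_2 = (0.2679, -4.4641, 4.0000)
after link 3: o_3 = (-2.7141, -3.2990, -0.3301)
after link 4: o_4 = (-4.8792, -7.5490, 1.1699)

-4.879 -7.549 1.170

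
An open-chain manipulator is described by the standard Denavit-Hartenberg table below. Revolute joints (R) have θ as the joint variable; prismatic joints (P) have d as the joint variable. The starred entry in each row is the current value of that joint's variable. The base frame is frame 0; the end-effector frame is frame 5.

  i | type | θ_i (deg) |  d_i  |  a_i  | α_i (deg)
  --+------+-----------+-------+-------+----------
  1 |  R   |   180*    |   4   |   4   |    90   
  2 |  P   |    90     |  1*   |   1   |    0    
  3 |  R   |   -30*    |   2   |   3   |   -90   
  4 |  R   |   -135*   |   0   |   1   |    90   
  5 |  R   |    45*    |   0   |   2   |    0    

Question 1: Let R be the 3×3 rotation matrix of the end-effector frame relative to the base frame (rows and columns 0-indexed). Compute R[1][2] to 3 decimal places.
End-effector z-axis (col 2 of R) = (0.3536,-0.7071,-0.6124)
R[1][2] = -0.7071

-0.707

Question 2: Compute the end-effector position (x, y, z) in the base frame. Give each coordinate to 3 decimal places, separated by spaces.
-3.422 4.707 6.827

after link 1: o_1 = (-4.0000, 0.0000, 4.0000)
after link 2: o_2 = (-4.0000, 1.0000, 5.0000)
after link 3: o_3 = (-5.5000, 3.0000, 7.5981)
after link 4: o_4 = (-5.1464, 3.7071, 6.9857)
after link 5: o_5 = (-3.4217, 4.7071, 6.8268)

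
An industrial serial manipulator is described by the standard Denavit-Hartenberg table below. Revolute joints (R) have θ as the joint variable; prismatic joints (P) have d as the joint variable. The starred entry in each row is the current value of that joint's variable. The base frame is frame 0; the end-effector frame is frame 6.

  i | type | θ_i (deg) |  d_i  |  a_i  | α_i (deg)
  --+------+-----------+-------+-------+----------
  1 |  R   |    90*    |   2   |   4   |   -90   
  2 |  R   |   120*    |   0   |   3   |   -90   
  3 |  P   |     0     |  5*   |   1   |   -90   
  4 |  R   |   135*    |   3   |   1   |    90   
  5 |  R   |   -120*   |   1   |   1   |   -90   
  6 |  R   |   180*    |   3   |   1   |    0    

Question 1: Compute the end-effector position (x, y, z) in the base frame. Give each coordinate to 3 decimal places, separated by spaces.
after link 1: o_1 = (0.0000, 4.0000, 2.0000)
after link 2: o_2 = (-0.0000, 2.5000, -0.5981)
after link 3: o_3 = (-0.0000, -2.3301, 1.0359)
after link 4: o_4 = (3.0000, -1.3642, 1.2947)
after link 5: o_5 = (2.1340, -1.5883, 0.1994)
after link 6: o_6 = (1.5000, 1.4042, 1.0012)

1.500 1.404 1.001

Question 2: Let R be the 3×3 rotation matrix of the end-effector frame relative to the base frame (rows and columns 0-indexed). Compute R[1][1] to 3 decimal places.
End-effector y-axis (col 1 of R) = (0.0000,0.2588,-0.9659)
R[1][1] = 0.2588

0.259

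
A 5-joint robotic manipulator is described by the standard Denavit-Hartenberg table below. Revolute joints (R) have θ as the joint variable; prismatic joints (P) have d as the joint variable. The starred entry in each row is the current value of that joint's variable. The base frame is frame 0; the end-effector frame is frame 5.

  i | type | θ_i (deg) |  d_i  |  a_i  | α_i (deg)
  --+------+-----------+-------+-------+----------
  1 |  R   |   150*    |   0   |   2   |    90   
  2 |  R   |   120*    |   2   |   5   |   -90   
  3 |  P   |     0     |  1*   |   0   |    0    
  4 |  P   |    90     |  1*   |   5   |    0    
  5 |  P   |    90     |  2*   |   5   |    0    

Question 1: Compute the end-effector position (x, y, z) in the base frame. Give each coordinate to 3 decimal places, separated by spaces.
after link 1: o_1 = (-1.7321, 1.0000, 0.0000)
after link 2: o_2 = (1.4330, 1.4821, 4.3301)
after link 3: o_3 = (2.1830, 1.0490, 3.8301)
after link 4: o_4 = (0.4330, -3.7141, 3.3301)
after link 5: o_5 = (-0.2321, -3.3301, -2.0000)

-0.232 -3.330 -2.000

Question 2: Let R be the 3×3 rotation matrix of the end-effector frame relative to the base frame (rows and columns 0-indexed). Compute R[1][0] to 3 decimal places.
0.250

End-effector x-axis (col 0 of R) = (-0.4330,0.2500,-0.8660)
R[1][0] = 0.2500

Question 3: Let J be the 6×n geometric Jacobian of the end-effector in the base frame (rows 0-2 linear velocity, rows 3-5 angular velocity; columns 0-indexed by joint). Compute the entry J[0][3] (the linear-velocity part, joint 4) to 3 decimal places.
0.750

prismatic axis z_3 = (0.7500,-0.4330,-0.5000)
J_v[:, 3] = z_3; J_ω[:, 3] = (0,0,0)
entry J[0][3] = 0.7500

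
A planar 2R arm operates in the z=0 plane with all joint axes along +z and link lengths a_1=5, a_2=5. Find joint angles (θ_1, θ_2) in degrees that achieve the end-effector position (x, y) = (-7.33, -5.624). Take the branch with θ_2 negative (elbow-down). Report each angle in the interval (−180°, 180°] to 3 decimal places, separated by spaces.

cos θ_2 = (85.3583−5²−5²)/(2·5·5) = 0.7072; θ_2 = -44.9952° (elbow-down)
β = atan2(-5.6240,-7.3300) = -142.5025°; ψ = atan2(-3.5352,8.5358) = -22.4976°
θ_1 = β − ψ = -120.0049°

-120.005 -44.995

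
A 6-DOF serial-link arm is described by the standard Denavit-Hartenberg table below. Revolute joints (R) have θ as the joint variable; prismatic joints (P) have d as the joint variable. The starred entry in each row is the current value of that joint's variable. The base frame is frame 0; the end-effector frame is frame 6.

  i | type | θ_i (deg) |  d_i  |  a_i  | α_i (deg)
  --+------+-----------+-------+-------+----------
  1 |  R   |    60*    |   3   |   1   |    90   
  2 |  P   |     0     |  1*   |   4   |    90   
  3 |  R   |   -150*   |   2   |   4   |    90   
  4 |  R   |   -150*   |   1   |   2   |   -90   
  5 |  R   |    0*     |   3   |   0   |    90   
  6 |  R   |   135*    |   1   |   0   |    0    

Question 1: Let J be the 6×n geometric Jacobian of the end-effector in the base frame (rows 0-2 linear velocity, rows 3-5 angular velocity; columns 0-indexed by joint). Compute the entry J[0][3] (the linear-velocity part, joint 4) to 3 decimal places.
-3.116

axis z_3 = (0.5000,-0.8660,0.0000); lever o_n−o_3 = (1.2010,-1.6160,3.5981)
cross product → J_v[:, 3] = (-3.1160,-1.7990,0.2321)
J_ω[:, 3] = z_3
entry J[0][3] = -3.1160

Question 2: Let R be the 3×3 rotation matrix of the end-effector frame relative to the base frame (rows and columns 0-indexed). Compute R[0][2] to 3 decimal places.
End-effector z-axis (col 2 of R) = (0.5000,-0.8660,0.0000)
R[0][2] = 0.5000

0.500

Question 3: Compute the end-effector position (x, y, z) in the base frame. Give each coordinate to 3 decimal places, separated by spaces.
1.103 0.214 4.598

after link 1: o_1 = (0.5000, 0.8660, 3.0000)
after link 2: o_2 = (3.3660, 3.8301, 3.0000)
after link 3: o_3 = (-0.0981, 1.8301, 1.0000)
after link 4: o_4 = (1.9019, 1.8301, 2.0000)
after link 5: o_5 = (0.6029, 1.0801, 4.5981)
after link 6: o_6 = (1.1029, 0.2141, 4.5981)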